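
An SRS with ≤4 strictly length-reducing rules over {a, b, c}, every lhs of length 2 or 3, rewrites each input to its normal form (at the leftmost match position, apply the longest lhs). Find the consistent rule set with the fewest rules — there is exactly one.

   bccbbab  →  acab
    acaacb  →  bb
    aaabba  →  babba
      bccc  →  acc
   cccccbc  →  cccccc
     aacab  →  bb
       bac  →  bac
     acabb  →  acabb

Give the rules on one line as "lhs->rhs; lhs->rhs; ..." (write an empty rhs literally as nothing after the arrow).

aa->b; bc->a; caa->b; cb->c

  | bccbbab => acbbab => acbab => acab
  | acaacb => abcb => aab => bb
  | aaabba => babba
  | bccc => acc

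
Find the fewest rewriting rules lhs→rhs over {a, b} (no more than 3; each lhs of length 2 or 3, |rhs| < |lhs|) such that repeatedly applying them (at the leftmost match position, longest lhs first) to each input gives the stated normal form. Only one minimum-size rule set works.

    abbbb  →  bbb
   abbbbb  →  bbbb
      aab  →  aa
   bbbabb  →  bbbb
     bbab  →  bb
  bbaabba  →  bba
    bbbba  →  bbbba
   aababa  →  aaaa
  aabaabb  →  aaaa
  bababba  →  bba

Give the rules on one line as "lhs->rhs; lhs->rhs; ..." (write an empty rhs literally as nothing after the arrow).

  | abbbb => bbb
  | abbbbb => bbbb
  | aab => aa
  | bbbabb => bbbb

aab->aa; ab->; baa->a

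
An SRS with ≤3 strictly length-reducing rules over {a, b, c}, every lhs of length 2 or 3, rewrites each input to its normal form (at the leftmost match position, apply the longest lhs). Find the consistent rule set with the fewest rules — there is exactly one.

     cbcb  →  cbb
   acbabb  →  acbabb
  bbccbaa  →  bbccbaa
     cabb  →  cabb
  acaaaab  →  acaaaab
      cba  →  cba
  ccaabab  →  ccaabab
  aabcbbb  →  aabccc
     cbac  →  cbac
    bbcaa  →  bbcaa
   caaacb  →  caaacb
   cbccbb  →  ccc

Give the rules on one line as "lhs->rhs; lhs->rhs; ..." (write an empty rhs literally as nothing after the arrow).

bbb->cc; cbc->cb

  | cbcb => cbb
  | acbabb
  | bbccbaa
  | cabb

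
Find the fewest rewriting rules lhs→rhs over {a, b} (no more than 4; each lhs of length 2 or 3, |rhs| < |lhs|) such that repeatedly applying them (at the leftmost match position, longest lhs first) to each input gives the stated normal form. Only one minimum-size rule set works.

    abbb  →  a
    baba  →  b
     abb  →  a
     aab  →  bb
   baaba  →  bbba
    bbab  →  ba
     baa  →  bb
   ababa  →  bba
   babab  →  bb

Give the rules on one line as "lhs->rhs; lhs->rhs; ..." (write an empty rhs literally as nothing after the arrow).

  | abbb => abb => ab => a
  | baba => aa => b
  | abb => ab => a
  | aab => bb

aa->b; ab->a; bab->a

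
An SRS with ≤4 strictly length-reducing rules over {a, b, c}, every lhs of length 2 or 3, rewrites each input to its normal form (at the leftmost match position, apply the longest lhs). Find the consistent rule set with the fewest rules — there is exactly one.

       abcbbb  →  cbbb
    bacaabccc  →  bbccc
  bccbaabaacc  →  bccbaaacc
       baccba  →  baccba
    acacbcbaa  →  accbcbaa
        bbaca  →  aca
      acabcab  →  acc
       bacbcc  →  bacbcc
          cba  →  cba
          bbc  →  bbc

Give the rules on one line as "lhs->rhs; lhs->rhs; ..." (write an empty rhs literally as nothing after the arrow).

  | abcbbb => cbbb
  | bacaabccc => babbccc => bbccc
  | bccbaabaacc => bccbaaacc
  | baccba

ab->; bba->a; caa->b; cac->cc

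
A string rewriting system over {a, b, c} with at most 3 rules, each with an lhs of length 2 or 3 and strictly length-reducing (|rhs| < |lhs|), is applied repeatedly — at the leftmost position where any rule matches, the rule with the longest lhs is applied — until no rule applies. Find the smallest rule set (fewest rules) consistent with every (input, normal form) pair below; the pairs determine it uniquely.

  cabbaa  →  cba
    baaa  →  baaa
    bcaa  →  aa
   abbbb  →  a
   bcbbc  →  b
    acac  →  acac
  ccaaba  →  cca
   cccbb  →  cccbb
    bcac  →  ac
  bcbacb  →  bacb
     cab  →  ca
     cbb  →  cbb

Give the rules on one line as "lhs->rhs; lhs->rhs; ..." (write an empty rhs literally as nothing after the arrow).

ab->a; aba->b; bc->

  | cabbaa => cabaa => cba
  | baaa
  | bcaa => aa
  | abbbb => abbb => abb => ab => a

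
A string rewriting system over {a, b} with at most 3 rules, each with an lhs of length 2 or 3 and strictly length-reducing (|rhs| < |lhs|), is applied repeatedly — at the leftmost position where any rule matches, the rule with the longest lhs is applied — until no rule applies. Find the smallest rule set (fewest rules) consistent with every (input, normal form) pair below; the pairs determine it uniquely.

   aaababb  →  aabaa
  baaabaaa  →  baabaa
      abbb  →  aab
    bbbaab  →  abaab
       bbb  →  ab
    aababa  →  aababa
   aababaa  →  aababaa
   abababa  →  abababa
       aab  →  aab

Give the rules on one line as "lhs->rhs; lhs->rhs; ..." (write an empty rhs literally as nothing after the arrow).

  | aaababb => aababb => aabaa
  | baaabaaa => baabaaa => baabaa
  | abbb => aab
  | bbbaab => abaab

aaa->aa; bb->a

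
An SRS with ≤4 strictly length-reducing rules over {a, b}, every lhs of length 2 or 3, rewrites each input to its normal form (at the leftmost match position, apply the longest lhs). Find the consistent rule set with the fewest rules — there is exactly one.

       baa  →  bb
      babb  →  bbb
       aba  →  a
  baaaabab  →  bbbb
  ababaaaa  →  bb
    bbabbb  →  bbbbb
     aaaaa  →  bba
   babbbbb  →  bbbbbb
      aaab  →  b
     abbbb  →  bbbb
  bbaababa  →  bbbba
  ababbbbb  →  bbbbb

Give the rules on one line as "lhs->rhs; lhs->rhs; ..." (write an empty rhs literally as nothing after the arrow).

  | baa => bb
  | babb => bbb
  | aba => a
  | baaaabab => bbaabab => bbbbab => bbbb

aa->b; ab->; abb->bb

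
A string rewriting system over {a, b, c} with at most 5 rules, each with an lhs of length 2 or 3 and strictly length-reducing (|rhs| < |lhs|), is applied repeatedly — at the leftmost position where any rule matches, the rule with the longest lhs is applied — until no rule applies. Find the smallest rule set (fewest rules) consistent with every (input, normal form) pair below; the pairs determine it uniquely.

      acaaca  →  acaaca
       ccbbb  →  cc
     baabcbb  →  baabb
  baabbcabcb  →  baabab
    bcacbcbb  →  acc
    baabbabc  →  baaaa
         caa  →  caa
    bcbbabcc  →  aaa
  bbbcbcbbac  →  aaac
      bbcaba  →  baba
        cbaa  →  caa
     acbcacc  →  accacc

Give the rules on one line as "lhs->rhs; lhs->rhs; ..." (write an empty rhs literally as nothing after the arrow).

  | acaaca
  | ccbbb => ccbb => ccb => cc
  | baabcbb => baabb
  | baabbcabcb => baababcb => baabab

bba->aa; bc->; bcc->a; cb->c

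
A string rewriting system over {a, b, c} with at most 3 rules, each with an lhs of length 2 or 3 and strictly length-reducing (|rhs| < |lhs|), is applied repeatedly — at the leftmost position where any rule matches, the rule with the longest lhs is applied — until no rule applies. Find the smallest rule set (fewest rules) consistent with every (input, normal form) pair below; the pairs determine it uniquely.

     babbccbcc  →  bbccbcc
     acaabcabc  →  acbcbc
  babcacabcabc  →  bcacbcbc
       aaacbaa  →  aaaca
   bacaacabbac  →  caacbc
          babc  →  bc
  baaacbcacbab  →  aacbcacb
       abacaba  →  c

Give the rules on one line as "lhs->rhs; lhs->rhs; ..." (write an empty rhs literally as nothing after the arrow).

  | babbccbcc => bbccbcc
  | acaabcabc => acabcabc => acbcabc => acbcbc
  | babcacabcabc => bcacabcabc => bcacbcabc => bcacbcbc
  | aaacbaa => aaaca

ab->b; ba->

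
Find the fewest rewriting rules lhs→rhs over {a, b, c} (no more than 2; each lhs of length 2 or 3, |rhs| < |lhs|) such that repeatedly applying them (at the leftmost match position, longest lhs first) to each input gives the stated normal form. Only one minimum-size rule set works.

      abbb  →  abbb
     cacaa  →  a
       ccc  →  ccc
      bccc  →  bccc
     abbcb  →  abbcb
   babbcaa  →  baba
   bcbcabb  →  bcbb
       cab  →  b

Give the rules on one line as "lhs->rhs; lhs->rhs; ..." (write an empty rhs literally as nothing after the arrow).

bca->; ca->

  | abbb
  | cacaa => caa => a
  | ccc
  | bccc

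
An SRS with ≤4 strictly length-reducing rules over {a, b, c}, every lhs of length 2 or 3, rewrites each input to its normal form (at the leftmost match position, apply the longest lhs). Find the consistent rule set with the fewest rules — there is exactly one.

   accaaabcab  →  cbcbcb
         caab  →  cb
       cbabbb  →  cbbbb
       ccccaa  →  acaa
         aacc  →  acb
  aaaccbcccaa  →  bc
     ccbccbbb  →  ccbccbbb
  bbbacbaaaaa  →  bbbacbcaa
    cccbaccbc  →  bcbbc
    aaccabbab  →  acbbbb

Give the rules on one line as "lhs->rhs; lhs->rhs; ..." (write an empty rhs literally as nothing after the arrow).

aaa->c; ab->b; acc->cb; ccc->a

  | accaaabcab => cbaaabcab => cbcbcab => cbcbcb
  | caab => cab => cb
  | cbabbb => cbbbb
  | ccccaa => acaa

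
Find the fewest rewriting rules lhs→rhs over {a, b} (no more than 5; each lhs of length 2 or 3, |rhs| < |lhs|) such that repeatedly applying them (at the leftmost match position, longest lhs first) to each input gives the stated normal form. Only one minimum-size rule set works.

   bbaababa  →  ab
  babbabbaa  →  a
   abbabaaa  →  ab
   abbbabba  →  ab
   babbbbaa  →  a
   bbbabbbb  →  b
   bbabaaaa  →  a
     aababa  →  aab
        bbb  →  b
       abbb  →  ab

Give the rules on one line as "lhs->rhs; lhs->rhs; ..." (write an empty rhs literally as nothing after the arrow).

  | bbaababa => baababa => ababa => abba => aba => ab
  | babbabbaa => bbabbaa => babbaa => bbaa => baa => a
  | abbabaaa => ababaaa => abbaaa => abaaa => abaa => aba => ab
  | abbbabba => abbabba => ababba => abbba => abba => aba => ab

aaa->a; aba->ab; ba->; bb->b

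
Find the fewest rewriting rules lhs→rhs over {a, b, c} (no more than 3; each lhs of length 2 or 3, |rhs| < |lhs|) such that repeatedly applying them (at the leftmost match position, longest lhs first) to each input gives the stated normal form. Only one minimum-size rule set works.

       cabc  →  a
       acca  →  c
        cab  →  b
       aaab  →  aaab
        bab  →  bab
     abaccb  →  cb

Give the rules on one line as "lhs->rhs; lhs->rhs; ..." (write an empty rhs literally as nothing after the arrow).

ac->c; bc->a; ca->

  | cabc => bc => a
  | acca => cca => c
  | cab => b
  | aaab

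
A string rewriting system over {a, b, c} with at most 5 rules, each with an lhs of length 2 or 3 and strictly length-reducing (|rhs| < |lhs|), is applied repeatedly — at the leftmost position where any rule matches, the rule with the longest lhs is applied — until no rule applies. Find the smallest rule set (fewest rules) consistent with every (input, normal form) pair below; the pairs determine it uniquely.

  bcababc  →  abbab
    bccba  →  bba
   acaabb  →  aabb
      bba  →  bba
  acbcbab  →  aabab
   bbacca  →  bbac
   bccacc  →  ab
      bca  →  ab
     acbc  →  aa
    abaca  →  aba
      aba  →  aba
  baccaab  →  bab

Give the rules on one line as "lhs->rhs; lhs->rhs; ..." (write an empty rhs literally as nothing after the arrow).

bc->b; bca->ab; ca->; cbc->a

  | bcababc => abbabc => abbab
  | bccba => bcba => bba
  | acaabb => aabb
  | bba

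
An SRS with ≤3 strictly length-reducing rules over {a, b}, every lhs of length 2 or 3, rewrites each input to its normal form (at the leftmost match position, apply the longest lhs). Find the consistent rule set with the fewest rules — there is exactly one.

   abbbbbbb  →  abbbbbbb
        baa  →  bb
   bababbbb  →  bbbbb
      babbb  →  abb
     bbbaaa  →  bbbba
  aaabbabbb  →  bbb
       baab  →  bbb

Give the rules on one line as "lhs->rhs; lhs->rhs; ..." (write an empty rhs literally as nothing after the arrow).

aa->b; bab->a

  | abbbbbbb
  | baa => bb
  | bababbbb => aabbbb => bbbbb
  | babbb => abb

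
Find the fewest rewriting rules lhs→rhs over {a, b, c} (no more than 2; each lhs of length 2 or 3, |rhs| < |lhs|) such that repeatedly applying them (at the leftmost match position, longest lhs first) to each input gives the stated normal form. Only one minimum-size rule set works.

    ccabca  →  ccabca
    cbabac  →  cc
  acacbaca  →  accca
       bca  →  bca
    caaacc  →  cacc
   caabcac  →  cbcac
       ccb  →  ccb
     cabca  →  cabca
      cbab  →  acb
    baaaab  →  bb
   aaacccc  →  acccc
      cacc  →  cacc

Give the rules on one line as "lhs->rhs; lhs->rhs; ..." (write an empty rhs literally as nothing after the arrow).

aa->; cba->ac

  | ccabca
  | cbabac => acbac => aacc => cc
  | acacbaca => acaacca => accca
  | bca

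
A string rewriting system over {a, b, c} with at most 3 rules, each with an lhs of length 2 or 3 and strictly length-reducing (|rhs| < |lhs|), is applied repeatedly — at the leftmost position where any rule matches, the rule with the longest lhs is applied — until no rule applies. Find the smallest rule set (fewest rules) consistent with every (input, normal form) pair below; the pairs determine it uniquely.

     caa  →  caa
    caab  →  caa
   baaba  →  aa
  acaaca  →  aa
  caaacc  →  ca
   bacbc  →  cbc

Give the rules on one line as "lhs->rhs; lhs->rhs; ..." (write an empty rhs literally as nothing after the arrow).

ab->a; ac->; ba->

  | caa
  | caab => caa
  | baaba => aba => aa
  | acaaca => aaca => aa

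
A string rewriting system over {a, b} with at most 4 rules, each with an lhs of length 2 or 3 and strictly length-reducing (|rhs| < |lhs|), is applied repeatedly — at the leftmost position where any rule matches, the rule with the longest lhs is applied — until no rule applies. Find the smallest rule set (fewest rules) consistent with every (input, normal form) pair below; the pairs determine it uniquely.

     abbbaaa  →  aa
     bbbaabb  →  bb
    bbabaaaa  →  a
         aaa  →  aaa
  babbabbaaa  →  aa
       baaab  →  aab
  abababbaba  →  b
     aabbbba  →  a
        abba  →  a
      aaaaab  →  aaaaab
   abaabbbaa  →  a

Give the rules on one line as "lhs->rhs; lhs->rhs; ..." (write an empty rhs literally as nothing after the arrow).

aba->; abb->; baa->a

  | abbbaaa => baaa => aa
  | bbbaabb => bbabb => bb
  | bbabaaaa => bbaaa => baa => a
  | aaa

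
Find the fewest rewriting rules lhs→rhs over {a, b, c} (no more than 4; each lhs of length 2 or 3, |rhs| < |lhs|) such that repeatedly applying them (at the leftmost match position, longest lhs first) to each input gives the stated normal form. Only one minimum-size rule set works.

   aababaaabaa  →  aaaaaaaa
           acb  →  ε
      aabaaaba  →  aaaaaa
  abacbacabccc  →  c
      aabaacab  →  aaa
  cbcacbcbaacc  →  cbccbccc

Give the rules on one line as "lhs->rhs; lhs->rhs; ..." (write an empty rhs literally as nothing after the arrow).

acb->; acc->; ba->a; ca->c

  | aababaaabaa => aaabaaabaa => aaaaaabaa => aaaaaaaa
  | acb => ε
  | aabaaaba => aaaaaba => aaaaaa
  | abacbacabccc => aacbacabccc => aacabccc => aacbccc => accc => c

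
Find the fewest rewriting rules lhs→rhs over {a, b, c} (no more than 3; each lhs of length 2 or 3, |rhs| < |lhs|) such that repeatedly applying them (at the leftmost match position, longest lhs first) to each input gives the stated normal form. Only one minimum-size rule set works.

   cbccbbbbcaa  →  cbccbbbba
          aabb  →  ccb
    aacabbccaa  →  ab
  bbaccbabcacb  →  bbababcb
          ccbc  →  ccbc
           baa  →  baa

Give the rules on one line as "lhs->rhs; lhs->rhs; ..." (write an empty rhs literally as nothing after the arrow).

aab->cc; ac->a; ca->

  | cbccbbbbcaa => cbccbbbba
  | aabb => ccb
  | aacabbccaa => aaabbccaa => accbccaa => acbccaa => abccaa => abca => ab
  | bbaccbabcacb => bbacbabcacb => bbababcacb => bbababcb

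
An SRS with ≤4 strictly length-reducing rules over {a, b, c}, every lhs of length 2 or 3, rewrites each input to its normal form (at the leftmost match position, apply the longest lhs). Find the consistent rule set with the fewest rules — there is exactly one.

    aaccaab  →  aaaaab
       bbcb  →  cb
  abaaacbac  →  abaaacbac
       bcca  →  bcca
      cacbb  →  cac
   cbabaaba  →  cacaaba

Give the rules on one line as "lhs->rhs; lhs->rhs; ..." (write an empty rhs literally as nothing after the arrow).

  | aaccaab => aaaaab
  | bbcb => cb
  | abaaacbac
  | bcca

acc->aa; bab->ac; bb->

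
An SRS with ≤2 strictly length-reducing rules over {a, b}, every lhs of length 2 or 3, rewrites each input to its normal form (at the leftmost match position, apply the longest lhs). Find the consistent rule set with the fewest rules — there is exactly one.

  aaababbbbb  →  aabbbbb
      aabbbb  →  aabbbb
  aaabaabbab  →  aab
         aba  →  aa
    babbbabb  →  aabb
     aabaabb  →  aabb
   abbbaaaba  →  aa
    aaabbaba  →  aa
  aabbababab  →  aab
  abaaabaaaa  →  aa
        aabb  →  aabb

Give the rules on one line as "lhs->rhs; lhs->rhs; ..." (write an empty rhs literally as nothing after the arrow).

  | aaababbbbb => aababbbbb => aaabbbbb => aabbbbb
  | aabbbb
  | aaabaabbab => aabaabbab => aaaabbab => aaabbab => aabbab => aabab => aaab => aab
  | aba => aa

aaa->aa; ba->a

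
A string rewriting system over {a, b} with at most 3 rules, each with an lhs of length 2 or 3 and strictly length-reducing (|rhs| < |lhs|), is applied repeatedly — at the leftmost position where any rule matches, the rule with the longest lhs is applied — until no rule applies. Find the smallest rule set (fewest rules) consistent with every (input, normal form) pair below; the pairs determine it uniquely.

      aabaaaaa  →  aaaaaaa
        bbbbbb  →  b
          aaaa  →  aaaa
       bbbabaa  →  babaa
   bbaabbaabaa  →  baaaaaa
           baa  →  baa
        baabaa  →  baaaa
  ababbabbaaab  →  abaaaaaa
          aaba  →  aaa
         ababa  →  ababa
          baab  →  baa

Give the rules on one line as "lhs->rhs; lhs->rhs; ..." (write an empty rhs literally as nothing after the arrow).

  | aabaaaaa => aaaaaaa
  | bbbbbb => bbbbb => bbbb => bbb => bb => b
  | aaaa
  | bbbabaa => bbabaa => babaa

aab->aa; abb->aa; bb->b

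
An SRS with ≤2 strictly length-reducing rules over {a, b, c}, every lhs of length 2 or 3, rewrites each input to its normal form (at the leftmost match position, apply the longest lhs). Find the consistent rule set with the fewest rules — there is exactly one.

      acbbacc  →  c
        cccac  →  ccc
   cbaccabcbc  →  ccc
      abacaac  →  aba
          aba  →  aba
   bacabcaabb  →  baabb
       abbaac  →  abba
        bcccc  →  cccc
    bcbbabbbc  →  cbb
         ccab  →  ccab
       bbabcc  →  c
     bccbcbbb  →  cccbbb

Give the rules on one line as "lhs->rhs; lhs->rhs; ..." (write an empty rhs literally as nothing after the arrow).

ac->; bc->c

  | acbbacc => bbacc => bbc => bc => c
  | cccac => ccc
  | cbaccabcbc => cbcabcbc => ccabcbc => ccacbc => ccbc => ccc
  | abacaac => abaac => aba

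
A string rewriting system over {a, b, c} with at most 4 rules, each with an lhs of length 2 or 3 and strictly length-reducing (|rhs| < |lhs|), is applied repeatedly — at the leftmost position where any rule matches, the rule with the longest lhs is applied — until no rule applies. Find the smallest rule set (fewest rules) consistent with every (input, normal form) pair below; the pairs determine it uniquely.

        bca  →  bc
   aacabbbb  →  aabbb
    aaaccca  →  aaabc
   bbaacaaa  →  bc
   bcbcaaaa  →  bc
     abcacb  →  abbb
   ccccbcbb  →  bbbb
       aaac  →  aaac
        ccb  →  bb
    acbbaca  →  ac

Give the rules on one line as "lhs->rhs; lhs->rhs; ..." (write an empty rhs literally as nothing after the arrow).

  | bca => bc
  | aacabbbb => aacbbbb => aabbb
  | aaaccca => aaabca => aaabc
  | bbaacaaa => bcacaaa => bccaaa => bbaaa => bcaa => bca => bc

ba->c; ca->c; cb->; cc->b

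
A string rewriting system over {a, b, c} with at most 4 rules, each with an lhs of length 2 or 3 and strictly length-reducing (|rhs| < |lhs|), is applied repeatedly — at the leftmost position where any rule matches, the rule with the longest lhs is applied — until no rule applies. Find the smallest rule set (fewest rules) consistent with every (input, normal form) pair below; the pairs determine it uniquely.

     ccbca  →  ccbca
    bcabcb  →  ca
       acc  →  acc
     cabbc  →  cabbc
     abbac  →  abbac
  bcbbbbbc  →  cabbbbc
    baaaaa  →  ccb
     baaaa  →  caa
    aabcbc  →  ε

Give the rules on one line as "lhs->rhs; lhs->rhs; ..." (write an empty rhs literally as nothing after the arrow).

  | ccbca
  | bcabcb => bcb => ca
  | acc
  | cabbc

aaa->cb; abc->; bcb->ca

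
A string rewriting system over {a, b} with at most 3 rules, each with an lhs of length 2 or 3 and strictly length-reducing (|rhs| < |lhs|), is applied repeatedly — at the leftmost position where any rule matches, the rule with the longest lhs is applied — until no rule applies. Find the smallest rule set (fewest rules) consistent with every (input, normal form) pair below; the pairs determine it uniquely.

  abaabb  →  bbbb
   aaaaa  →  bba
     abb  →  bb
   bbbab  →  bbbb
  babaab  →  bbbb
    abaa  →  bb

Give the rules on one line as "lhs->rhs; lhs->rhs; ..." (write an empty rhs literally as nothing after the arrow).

  | abaabb => baabb => bbbb
  | aaaaa => baaa => bba
  | abb => bb
  | bbbab => bbbb

aa->b; ab->b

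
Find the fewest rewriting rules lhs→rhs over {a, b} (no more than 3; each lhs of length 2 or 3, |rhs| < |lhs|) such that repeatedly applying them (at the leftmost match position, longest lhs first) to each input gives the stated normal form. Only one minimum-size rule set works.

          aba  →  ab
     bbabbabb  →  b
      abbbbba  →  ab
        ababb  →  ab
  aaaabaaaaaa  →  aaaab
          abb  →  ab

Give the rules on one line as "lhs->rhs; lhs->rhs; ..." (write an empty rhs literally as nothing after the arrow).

  | aba => ab
  | bbabbabb => babbabb => bbbabb => bbabb => babb => bbb => bb => b
  | abbbbba => abbbba => abbba => abba => aba => ab
  | ababb => abbb => abb => ab

ba->b; bb->b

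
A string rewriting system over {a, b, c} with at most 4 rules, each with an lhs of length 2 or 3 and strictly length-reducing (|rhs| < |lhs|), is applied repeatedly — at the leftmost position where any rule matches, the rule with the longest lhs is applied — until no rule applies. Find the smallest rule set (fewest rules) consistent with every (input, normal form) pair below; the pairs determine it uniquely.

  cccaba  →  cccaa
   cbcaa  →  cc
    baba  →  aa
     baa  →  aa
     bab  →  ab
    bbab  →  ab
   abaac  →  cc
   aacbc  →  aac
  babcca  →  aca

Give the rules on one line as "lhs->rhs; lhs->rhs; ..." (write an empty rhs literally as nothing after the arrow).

  | cccaba => cccaa
  | cbcaa => caaa => cc
  | baba => aba => aa
  | baa => aa

aaa->c; ba->a; bc->; bca->aa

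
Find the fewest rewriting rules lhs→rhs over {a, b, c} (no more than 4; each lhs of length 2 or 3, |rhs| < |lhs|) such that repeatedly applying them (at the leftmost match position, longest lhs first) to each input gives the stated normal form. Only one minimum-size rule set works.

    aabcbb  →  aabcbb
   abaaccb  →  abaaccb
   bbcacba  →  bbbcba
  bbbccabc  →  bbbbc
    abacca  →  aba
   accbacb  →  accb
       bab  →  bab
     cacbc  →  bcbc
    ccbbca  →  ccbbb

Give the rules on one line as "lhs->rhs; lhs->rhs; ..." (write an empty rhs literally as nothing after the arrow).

  | aabcbb
  | abaaccb
  | bbcacba => bbbcba
  | bbbccabc => bbbbc

acb->; ca->b; cca->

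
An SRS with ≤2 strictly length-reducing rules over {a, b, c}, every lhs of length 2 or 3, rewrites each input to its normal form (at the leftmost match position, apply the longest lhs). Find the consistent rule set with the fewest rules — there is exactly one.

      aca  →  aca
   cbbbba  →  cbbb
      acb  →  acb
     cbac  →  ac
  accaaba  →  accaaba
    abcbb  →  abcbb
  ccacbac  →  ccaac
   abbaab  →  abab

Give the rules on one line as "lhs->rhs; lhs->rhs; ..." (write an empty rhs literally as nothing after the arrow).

bba->b; cba->a

  | aca
  | cbbbba => cbbb
  | acb
  | cbac => ac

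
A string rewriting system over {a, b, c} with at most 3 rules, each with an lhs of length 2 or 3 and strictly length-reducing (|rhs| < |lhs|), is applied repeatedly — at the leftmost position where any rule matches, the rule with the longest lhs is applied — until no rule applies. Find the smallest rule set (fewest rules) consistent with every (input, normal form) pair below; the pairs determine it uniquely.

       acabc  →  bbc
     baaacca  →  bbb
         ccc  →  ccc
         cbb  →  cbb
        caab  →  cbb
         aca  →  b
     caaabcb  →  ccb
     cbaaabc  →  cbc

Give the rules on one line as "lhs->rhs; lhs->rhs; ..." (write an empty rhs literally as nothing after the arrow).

  | acabc => aabc => bbc
  | baaacca => bbacca => bbaca => bbaa => bbb
  | ccc
  | cbb

aa->b; ac->a; bab->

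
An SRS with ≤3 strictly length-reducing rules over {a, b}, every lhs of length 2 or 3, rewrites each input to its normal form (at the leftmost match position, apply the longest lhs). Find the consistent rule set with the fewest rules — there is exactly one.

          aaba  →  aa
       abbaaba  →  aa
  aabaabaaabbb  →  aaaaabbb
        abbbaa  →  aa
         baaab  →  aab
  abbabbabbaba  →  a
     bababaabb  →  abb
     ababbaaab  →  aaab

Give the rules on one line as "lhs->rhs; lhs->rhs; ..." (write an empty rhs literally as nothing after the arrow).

ba->; bba->ba

  | aaba => aa
  | abbaaba => abaaba => aaba => aa
  | aabaabaaabbb => aaabaaabbb => aaaaabbb
  | abbbaa => abbaa => abaa => aa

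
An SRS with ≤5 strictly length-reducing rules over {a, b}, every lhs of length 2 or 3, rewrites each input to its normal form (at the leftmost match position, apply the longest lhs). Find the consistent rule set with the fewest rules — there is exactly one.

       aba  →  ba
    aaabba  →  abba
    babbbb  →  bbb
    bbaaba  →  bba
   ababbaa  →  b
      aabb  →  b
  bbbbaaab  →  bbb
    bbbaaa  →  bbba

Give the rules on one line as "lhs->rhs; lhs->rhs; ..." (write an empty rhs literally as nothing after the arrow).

aa->; aab->; aba->ba; bab->

  | aba => ba
  | aaabba => abba
  | babbbb => bbb
  | bbaaba => bba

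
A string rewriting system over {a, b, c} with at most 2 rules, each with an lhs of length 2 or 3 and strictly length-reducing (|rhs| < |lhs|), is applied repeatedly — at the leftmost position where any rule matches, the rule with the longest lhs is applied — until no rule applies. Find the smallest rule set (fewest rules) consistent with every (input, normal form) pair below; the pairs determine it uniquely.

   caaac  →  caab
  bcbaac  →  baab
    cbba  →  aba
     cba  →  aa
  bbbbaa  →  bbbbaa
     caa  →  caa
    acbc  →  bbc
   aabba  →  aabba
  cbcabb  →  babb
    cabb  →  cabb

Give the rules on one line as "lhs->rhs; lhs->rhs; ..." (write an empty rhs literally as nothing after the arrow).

ac->b; cb->a

  | caaac => caab
  | bcbaac => baaac => baab
  | cbba => aba
  | cba => aa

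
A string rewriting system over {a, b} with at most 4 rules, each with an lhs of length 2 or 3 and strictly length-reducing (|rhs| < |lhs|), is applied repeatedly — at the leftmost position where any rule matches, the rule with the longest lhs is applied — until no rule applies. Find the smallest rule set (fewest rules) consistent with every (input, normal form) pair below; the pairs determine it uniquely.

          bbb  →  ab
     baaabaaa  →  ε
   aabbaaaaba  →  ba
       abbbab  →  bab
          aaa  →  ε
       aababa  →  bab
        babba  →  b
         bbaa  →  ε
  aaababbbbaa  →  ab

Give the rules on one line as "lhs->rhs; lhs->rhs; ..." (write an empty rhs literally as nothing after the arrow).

  | bbb => ab
  | baaabaaa => baabaaa => bbaaa => aaaa => aaa => aa => ε
  | aabbaaaaba => bbaaaaba => aaaaaba => aaaaba => aaaba => aaba => ba
  | abbbab => aabab => bab

aa->; aaa->aa; aba->ab; bb->a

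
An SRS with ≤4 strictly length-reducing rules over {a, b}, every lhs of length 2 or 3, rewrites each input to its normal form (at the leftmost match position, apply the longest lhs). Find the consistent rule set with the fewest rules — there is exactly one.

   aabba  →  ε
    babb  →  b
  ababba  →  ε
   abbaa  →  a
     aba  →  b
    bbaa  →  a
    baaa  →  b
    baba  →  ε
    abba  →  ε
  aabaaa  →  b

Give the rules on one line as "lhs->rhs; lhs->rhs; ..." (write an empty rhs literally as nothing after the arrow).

  | aabba => abba => bba => ε
  | babb => bbb => bb => b
  | ababba => babba => bbba => bba => ε
  | abbaa => bbaa => a

ab->b; ba->b; bb->b; bba->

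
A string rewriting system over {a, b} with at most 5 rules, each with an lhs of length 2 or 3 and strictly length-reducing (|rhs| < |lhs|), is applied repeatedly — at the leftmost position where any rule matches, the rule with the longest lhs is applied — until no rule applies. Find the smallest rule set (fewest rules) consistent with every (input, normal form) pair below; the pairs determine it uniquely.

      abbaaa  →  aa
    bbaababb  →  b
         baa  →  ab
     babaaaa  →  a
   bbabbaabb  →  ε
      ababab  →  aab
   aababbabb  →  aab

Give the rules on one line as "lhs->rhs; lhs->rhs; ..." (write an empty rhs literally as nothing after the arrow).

aaa->; baa->ab; bab->; bb->a

  | abbaaa => aaaaa => aa
  | bbaababb => aaababb => babb => b
  | baa => ab
  | babaaaa => aaaa => a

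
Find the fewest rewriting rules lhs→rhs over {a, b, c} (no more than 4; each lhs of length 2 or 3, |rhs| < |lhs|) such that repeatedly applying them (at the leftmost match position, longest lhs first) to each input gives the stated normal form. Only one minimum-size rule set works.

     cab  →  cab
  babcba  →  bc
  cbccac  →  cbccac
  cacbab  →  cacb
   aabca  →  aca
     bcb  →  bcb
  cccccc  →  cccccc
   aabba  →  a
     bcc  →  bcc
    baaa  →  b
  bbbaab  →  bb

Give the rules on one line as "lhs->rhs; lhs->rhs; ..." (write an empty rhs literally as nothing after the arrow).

  | cab
  | babcba => bcba => bc
  | cbccac
  | cacbab => cacb

aa->b; aab->a; ba->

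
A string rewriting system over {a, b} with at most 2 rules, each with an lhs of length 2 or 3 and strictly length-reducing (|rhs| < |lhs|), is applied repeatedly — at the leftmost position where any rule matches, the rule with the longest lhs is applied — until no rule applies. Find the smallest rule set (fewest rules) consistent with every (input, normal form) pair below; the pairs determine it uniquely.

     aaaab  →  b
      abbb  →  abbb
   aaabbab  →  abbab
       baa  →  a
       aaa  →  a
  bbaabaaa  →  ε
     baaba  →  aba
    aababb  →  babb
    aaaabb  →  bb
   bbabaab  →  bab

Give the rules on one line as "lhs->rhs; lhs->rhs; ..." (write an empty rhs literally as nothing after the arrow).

  | aaaab => aab => b
  | abbb
  | aaabbab => abbab
  | baa => a

aa->; baa->a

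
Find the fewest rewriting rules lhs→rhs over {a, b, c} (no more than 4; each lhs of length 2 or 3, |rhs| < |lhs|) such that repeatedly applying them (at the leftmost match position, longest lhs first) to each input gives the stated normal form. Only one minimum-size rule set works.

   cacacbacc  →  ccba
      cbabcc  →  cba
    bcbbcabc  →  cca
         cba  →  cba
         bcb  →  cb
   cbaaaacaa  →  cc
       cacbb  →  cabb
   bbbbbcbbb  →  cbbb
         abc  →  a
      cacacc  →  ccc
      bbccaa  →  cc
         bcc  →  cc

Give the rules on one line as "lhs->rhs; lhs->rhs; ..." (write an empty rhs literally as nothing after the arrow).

  | cacacbacc => caacbacc => ccbacc => ccbac => ccba
  | cbabcc => cbacc => cbac => cba
  | bcbbcabc => cbbcabc => cbcabc => ccabc => ccac => cca
  | cba

aa->; ac->a; bc->c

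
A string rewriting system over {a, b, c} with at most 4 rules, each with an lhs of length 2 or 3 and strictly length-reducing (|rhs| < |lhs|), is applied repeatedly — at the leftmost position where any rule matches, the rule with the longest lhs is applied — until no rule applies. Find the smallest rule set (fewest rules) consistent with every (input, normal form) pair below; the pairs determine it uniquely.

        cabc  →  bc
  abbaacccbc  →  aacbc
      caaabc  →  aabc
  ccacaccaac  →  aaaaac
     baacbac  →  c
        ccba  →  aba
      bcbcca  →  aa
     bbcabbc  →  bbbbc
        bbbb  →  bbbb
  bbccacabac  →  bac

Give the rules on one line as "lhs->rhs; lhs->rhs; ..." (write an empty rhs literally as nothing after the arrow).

baa->cb; bcb->; ca->; cc->a

  | cabc => bc
  | abbaacccbc => abcbcccbc => acccbc => aacbc
  | caaabc => aabc
  | ccacaccaac => aacaccaac => aaccaac => aaaaac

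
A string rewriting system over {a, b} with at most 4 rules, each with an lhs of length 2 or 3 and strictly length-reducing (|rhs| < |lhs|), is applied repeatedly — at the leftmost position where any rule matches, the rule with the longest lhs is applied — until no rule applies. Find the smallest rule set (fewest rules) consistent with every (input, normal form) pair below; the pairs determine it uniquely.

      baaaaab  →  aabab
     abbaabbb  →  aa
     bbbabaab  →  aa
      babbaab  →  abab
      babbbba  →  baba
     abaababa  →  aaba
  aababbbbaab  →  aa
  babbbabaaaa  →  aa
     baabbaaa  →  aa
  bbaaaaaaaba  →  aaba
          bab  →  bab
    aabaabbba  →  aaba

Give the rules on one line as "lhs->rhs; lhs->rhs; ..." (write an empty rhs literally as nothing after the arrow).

aaa->aa; baa->ab; bb->; bbb->

  | baaaaab => abaaab => aabab
  | abbaabbb => aaabbb => aabbb => aa
  | bbbabaab => abaab => aabb => aa
  | babbaab => baaab => abab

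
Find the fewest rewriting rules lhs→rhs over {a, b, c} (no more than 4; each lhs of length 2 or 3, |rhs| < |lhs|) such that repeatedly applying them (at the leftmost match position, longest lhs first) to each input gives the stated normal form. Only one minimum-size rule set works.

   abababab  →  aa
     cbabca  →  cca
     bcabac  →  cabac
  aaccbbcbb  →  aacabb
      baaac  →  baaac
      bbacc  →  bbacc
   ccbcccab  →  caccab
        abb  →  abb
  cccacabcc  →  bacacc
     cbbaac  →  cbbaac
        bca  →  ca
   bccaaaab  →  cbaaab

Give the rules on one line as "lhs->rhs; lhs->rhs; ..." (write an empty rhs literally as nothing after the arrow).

  | abababab => aabab => aa
  | cbabca => cca
  | bcabac => cabac
  | aaccbbcbb => aaccbcbb => aacccbb => aacabb

bab->; bc->c; caa->ba; ccc->ca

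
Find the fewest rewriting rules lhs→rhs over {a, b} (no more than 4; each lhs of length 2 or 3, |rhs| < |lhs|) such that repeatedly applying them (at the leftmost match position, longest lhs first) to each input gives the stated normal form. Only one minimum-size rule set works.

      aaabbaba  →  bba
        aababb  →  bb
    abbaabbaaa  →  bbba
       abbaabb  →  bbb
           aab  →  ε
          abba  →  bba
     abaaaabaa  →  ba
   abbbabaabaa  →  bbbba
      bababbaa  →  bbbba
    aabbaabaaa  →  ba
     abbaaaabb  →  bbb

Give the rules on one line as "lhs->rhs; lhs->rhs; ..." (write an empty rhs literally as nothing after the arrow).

aa->a; aab->; ab->b

  | aaabbaba => aabbaba => baba => bba
  | aababb => abb => bb
  | abbaabbaaa => bbaabbaaa => bbbaaa => bbbaa => bbba
  | abbaabb => bbaabb => bbb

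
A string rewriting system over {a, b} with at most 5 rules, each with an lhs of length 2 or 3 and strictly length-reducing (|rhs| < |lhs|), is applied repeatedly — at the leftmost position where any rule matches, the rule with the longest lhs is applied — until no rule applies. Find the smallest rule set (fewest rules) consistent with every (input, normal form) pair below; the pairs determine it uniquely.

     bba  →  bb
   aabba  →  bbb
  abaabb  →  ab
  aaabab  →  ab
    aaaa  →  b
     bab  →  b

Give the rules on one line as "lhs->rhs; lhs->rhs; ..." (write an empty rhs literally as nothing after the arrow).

  | bba => bb
  | aabba => bbba => bbb
  | abaabb => ababb => abab => aba => ab
  | aaabab => abab => aba => ab

aa->b; aaa->a; ba->b; bab->ba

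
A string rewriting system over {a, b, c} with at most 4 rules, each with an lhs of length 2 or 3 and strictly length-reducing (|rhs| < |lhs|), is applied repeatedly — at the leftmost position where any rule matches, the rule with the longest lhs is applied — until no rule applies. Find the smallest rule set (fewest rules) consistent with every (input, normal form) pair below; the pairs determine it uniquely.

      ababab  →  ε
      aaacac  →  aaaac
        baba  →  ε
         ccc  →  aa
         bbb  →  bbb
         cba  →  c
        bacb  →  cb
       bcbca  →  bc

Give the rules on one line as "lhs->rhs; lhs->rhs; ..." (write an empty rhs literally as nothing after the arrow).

  | ababab => abab => ab => ε
  | aaacac => aaaac
  | baba => ba => ε
  | ccc => aa

ab->; ba->; ca->a; ccc->aa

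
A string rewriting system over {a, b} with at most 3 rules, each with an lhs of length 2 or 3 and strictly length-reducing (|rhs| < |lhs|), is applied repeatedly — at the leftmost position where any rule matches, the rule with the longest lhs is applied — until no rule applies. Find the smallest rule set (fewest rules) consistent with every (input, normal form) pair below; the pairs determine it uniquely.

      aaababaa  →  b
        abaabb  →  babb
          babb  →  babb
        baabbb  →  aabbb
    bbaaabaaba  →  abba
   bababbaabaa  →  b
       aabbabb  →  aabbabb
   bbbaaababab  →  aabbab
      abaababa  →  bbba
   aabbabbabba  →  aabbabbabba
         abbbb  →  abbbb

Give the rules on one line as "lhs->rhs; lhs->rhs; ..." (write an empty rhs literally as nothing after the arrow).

  | aaababaa => aabbaa => aabaa => aba => b
  | abaabb => babb
  | babb
  | baabbb => aabbb

aba->b; baa->aa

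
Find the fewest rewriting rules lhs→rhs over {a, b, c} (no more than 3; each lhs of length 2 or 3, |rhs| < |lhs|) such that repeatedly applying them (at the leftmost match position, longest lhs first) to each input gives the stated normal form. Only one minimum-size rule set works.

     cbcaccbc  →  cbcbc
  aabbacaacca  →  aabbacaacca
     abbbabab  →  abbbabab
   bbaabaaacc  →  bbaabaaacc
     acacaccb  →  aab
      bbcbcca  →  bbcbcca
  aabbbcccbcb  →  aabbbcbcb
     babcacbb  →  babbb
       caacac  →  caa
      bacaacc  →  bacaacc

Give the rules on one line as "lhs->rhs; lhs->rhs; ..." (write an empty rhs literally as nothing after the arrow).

  | cbcaccbc => cbcbc
  | aabbacaacca
  | abbbabab
  | bbaabaaacc

cac->; ccb->b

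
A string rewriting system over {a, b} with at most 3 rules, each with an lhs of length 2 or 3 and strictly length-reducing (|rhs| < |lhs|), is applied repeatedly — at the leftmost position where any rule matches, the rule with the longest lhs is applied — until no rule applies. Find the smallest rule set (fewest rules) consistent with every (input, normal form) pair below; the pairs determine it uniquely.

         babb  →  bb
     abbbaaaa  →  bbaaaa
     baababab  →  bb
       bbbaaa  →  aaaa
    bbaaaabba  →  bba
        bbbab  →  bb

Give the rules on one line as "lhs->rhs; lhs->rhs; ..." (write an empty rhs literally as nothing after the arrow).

  | babb => bb
  | abbbaaaa => bbaaaa
  | baababab => bbbabab => aabab => bbab => bb
  | bbbaaa => aaaa

aab->bb; ab->; bbb->a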